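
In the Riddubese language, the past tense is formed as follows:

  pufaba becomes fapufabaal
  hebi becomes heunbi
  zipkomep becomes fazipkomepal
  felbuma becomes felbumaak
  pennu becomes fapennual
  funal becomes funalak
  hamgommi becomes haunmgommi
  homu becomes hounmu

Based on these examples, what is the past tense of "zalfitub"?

fazalfitubal

homu and pennu both end in -u yet inflect differently (hounmu, fapennual), so the final letter is not what conditions the rule; the first letter is.
"zalfitub" begins with z-. The one such stem in the data (zipkomep → fazipkomepal) adds fa- … -al around the stem, so the same rule applies.
The other patterns: stems beginning with f- add -ak; stems beginning with h- insert -un- after the first vowel.
So zalfitub → fazalfitubal.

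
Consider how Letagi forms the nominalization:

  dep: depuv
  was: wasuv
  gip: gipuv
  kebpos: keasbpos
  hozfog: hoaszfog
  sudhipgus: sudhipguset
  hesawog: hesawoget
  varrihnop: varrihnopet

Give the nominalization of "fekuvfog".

fekuvfoget

"fekuvfog" has 3 vowels. The stems with 3 vowels (sudhipgus → sudhipguset, hesawog → hesawoget, varrihnop → varrihnopet) add -et.
The other patterns: stems with 1 vowel add -uv; stems with 2 vowels insert -as- after the first vowel.
So fekuvfog → fekuvfoget.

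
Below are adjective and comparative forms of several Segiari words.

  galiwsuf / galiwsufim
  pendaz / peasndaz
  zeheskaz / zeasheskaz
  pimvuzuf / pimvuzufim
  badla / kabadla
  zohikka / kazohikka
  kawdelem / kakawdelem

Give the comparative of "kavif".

kavifim

"kavif" ends in -f. The stems ending in -f (pimvuzuf → pimvuzufim, galiwsuf → galiwsufim) add -im.
So kavif → kavifim.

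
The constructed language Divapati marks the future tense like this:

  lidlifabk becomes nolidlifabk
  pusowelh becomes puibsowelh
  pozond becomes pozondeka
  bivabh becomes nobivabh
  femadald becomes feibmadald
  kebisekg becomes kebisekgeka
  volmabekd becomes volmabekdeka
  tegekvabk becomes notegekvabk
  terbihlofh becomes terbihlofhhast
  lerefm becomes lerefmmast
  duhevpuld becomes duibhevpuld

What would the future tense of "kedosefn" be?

pusowelh and terbihlofh both end in -h yet inflect differently (puibsowelh, terbihlofhhast), so the final letter is not what conditions the rule; the second-to-last letter is.
"kedosefn" has second-to-last letter 'f'. The stems whose second-to-last letter is 'f' (terbihlofh → terbihlofhhast, lerefm → lerefmmast) double the final consonant and add -ast.
So kedosefn → kedosefnnast.

kedosefnnast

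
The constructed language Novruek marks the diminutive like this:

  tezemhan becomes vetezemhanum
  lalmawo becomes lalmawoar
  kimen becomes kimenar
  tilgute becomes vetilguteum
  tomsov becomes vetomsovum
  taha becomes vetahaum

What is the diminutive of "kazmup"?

kazmupar

"kazmup" begins with k-. The one such stem in the data (kimen → kimenar) adds -ar, so the same rule applies.
So kazmup → kazmupar.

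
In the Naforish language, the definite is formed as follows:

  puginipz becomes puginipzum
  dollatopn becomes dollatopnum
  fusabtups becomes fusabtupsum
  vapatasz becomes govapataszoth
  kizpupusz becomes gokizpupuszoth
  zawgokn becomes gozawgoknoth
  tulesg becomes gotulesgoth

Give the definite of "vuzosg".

govuzosgoth

puginipz and vapatasz both end in -z yet inflect differently (puginipzum, govapataszoth), so the final letter is not what conditions the rule; the second-to-last letter is.
"vuzosg" has second-to-last letter 's'. The stems whose second-to-last letter is 's' (vapatasz → govapataszoth, kizpupusz → gokizpupuszoth, tulesg → gotulesgoth) add go- … -oth around the stem.
So vuzosg → govuzosgoth.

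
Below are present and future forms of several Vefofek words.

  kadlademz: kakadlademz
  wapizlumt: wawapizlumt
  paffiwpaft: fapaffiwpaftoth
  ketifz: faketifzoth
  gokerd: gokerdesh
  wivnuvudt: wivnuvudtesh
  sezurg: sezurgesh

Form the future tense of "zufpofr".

"zufpofr" has second-to-last letter 'f'. The stems whose second-to-last letter is 'f' (paffiwpaft → fapaffiwpaftoth, ketifz → faketifzoth) add fa- … -oth around the stem.
The other patterns: stems whose second-to-last letter is 'm' repeat the first consonant+vowel as a prefix; stems whose second-to-last letter is 'd' or 'r' add -esh.
So zufpofr → fazufpofroth.

fazufpofroth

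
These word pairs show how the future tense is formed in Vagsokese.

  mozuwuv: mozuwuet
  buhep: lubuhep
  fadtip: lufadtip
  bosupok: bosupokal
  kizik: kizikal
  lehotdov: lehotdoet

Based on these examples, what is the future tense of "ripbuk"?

"ripbuk" ends in -k. The stems ending in -k (kizik → kizikal, bosupok → bosupokal) add -al.
So ripbuk → ripbukal.

ripbukal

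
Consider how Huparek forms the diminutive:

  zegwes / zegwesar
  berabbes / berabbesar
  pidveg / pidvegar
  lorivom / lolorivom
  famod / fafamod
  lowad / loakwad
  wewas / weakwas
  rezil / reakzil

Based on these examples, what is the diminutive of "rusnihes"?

rusnihesar

"rusnihes" has last vowel 'e'. The stems whose last vowel is 'e' (zegwes → zegwesar, berabbes → berabbesar, pidveg → pidvegar) add -ar.
So rusnihes → rusnihesar.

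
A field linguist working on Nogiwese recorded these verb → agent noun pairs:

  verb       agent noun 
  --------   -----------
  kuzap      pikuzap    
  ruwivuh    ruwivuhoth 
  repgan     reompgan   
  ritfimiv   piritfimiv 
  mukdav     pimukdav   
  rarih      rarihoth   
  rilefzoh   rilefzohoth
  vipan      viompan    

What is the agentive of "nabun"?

naombun

rarih and ritfimiv both have last vowel 'i' yet inflect differently (rarihoth, piritfimiv), so the last vowel is not what conditions the rule; the final letter is.
"nabun" ends in -n. The stems ending in -n (repgan → reompgan, vipan → viompan) insert -om- after the first vowel.
So nabun → naombun.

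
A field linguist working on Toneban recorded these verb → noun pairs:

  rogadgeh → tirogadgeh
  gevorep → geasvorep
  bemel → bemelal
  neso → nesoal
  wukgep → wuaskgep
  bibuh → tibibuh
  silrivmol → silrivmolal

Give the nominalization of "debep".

bemel and rogadgeh both have last vowel 'e' yet inflect differently (bemelal, tirogadgeh), so the last vowel is not what conditions the rule; the final letter is.
"debep" ends in -p. The stems ending in -p (gevorep → geasvorep, wukgep → wuaskgep) insert -as- after the first vowel.
The other patterns: stems ending in -l or -o add -al; stems ending in -h add the prefix ti-.
So debep → deasbep.

deasbep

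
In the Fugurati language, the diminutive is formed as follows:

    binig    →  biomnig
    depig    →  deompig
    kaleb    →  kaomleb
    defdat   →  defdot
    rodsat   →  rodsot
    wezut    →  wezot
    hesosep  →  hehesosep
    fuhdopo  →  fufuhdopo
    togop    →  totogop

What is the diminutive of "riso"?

ririso

kaleb and hesosep both have last vowel 'e' yet inflect differently (kaomleb, hehesosep), so the last vowel is not what conditions the rule; the final letter is.
"riso" ends in -o. The one such stem in the data (fuhdopo → fufuhdopo) repeats the first consonant+vowel as a prefix (as do hesosep, togop), so the same rule applies.
So riso → ririso.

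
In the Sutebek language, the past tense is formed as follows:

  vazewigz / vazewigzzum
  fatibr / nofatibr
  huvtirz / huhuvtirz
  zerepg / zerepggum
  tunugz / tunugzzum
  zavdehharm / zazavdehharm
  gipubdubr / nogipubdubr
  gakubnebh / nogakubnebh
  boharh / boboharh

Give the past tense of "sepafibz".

nosepafibz

boharh and gakubnebh both end in -h yet inflect differently (boboharh, nogakubnebh), so the final letter is not what conditions the rule; the second-to-last letter is.
"sepafibz" has second-to-last letter 'b'. The stems whose second-to-last letter is 'b' (gakubnebh → nogakubnebh, fatibr → nofatibr, gipubdubr → nogipubdubr) add the prefix no-.
So sepafibz → nosepafibz.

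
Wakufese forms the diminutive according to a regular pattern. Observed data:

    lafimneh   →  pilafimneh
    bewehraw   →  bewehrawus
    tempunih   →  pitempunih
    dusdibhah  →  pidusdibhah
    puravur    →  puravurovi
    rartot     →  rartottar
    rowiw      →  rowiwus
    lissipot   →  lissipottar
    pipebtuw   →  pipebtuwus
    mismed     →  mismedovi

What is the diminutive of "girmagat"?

girmagattar

pipebtuw and puravur both have last vowel 'u' yet inflect differently (pipebtuwus, puravurovi), so the last vowel is not what conditions the rule; the final letter is.
"girmagat" ends in -t. The stems ending in -t (lissipot → lissipottar, rartot → rartottar) double the final consonant and add -ar.
The other patterns: stems ending in -w add -us; stems ending in -d or -r add -ovi; stems ending in -h add the prefix pi-.
So girmagat → girmagattar.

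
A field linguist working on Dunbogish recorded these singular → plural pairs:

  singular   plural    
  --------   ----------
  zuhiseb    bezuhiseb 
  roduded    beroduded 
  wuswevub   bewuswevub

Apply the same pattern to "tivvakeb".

Every pair shown (zuhiseb → bezuhiseb, roduded → beroduded, wuswevub → bewuswevub) follows the same rule: add the prefix be-.
So tivvakeb → betivvakeb.

betivvakeb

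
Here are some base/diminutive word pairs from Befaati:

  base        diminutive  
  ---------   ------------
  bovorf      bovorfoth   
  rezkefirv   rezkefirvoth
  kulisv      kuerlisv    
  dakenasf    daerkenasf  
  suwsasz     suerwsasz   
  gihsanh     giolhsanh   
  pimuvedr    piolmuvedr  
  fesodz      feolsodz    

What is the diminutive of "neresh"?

rezkefirv and kulisv both end in -v yet inflect differently (rezkefirvoth, kuerlisv), so the final letter is not what conditions the rule; the second-to-last letter is.
"neresh" has second-to-last letter 's'. The stems whose second-to-last letter is 's' (kulisv → kuerlisv, dakenasf → daerkenasf, suwsasz → suerwsasz) insert -er- after the first vowel.
The other patterns: stems whose second-to-last letter is 'r' add -oth; stems whose second-to-last letter is 'd' or 'n' insert -ol- after the first vowel.
So neresh → neerresh.

neerresh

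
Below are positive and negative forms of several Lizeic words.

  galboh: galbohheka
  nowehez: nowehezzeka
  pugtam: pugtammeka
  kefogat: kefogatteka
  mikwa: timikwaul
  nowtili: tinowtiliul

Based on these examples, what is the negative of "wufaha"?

tiwufahaul

pugtam and mikwa both have last vowel 'a' yet inflect differently (pugtammeka, timikwaul), so the last vowel is not what conditions the rule; whether the stem ends in a vowel or a consonant is.
"wufaha" ends in a vowel. The stems ending in a vowel (mikwa → timikwaul, nowtili → tinowtiliul) add ti- … -ul around the stem.
So wufaha → tiwufahaul.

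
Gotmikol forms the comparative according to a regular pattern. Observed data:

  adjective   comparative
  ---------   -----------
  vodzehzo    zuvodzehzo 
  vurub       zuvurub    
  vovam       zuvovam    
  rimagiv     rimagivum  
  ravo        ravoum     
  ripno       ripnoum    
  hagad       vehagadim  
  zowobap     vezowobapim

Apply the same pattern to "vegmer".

zuvegmer

vodzehzo and ravo both end in -o yet inflect differently (zuvodzehzo, ravoum), so the final letter is not what conditions the rule; the first letter is.
"vegmer" begins with v-. The stems beginning with v- (vodzehzo → zuvodzehzo, vurub → zuvurub, vovam → zuvovam) add the prefix zu-.
So vegmer → zuvegmer.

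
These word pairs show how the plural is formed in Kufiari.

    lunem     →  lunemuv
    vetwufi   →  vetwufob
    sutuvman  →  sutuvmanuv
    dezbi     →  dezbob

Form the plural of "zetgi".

lunem and dezbi both have 2 vowels yet inflect differently (lunemuv, dezbob), so the number of vowels is not what conditions the rule; whether the stem ends in a vowel or a consonant is.
"zetgi" ends in a vowel. The stems ending in a vowel (dezbi → dezbob, vetwufi → vetwufob) drop the final letter and add -ob.
So zetgi → zetgob.

zetgob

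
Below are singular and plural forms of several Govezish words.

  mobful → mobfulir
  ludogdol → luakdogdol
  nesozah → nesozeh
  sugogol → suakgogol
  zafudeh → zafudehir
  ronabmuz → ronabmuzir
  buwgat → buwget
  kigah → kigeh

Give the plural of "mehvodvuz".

ludogdol and mobful both end in -l yet inflect differently (luakdogdol, mobfulir), so the final letter is not what conditions the rule; the last vowel is.
"mehvodvuz" has last vowel 'u'. The stems whose last vowel is 'u' (mobful → mobfulir, ronabmuz → ronabmuzir) add -ir.
The other patterns: stems whose last vowel is 'a' change the last vowel to 'e'; stems whose last vowel is 'o' insert -ak- after the first vowel.
So mehvodvuz → mehvodvuzir.

mehvodvuzir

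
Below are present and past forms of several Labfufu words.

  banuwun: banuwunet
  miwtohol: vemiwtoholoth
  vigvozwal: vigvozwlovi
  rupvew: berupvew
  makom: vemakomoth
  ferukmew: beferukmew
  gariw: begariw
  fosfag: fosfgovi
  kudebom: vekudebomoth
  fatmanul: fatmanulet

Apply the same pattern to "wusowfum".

miwtohol and vigvozwal both end in -l yet inflect differently (vemiwtoholoth, vigvozwlovi), so the final letter is not what conditions the rule; the last vowel is.
"wusowfum" has last vowel 'u'. The stems whose last vowel is 'u' (banuwun → banuwunet, fatmanul → fatmanulet) add -et.
So wusowfum → wusowfumet.

wusowfumet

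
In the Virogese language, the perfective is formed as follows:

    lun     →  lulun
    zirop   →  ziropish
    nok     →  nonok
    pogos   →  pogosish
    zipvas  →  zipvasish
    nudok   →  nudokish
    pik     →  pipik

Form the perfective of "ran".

raran

nudok and nok both end in -k yet inflect differently (nudokish, nonok), so the final letter is not what conditions the rule; the number of vowels is.
"ran" has 1 vowel. The stems with 1 vowel (nok → nonok, pik → pipik, lun → lulun) repeat the first consonant+vowel as a prefix.
The other pattern: stems with 2 vowels add -ish.
So ran → raran.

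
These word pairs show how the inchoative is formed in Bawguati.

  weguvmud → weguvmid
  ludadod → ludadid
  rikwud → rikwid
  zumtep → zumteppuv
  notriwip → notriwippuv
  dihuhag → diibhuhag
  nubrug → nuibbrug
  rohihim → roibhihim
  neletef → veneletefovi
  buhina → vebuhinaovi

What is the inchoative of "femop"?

femoppuv

"femop" ends in -p. The stems ending in -p (zumtep → zumteppuv, notriwip → notriwippuv) double the final consonant and add -uv.
So femop → femoppuv.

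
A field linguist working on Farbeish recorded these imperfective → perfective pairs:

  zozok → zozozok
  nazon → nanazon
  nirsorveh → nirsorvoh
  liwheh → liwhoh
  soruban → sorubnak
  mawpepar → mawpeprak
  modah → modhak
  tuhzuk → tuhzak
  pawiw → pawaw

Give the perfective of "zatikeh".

zatikoh

nazon and soruban both end in -n yet inflect differently (nanazon, sorubnak), so the final letter is not what conditions the rule; the last vowel is.
"zatikeh" has last vowel 'e'. The stems whose last vowel is 'e' (nirsorveh → nirsorvoh, liwheh → liwhoh) change the last vowel to 'o'.
So zatikeh → zatikoh.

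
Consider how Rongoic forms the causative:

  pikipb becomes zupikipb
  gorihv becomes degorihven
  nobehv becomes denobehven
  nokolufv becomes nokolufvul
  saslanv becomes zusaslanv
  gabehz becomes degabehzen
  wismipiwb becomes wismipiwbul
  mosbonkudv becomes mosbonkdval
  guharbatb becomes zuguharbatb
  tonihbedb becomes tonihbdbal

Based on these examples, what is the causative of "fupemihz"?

defupemihzen

gorihv and nokolufv both end in -v yet inflect differently (degorihven, nokolufvul), so the final letter is not what conditions the rule; the second-to-last letter is.
"fupemihz" has second-to-last letter 'h'. The stems whose second-to-last letter is 'h' (gabehz → degabehzen, gorihv → degorihven, nobehv → denobehven) add de- … -en around the stem.
The other patterns: stems whose second-to-last letter is 'f' or 'w' add -ul; stems whose second-to-last letter is 'd' delete the last vowel and add -al; stems whose second-to-last letter is 'n', 'p' or 't' add the prefix zu-.
So fupemihz → defupemihzen.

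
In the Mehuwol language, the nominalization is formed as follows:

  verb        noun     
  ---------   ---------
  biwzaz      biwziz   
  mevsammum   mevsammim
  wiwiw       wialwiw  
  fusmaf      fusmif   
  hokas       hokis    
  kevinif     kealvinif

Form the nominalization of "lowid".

loalwid

kevinif and fusmaf both end in -f yet inflect differently (kealvinif, fusmif), so the final letter is not what conditions the rule; the last vowel is.
"lowid" has last vowel 'i'. The stems whose last vowel is 'i' (wiwiw → wialwiw, kevinif → kealvinif) insert -al- after the first vowel.
The other pattern: stems whose last vowel is 'a' or 'u' change the last vowel to 'i'.
So lowid → loalwid.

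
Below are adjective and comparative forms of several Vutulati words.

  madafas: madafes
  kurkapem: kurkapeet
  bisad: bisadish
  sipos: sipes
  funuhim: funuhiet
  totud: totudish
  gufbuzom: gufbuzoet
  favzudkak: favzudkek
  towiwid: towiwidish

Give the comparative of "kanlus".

towiwid and funuhim both have last vowel 'i' yet inflect differently (towiwidish, funuhiet), so the last vowel is not what conditions the rule; the final letter is.
"kanlus" ends in -s. The stems ending in -s (madafas → madafes, sipos → sipes) change the last vowel to 'e'.
So kanlus → kanles.

kanles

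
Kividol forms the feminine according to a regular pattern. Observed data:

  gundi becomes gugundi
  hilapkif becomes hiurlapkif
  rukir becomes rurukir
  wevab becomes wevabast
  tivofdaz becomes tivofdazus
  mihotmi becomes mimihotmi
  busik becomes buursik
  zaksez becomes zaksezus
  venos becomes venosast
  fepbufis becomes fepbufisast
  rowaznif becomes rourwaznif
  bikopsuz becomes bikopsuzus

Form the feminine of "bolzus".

bolzusast

gundi and fepbufis both have last vowel 'i' yet inflect differently (gugundi, fepbufisast), so the last vowel is not what conditions the rule; the final letter is.
"bolzus" ends in -s. The stems ending in -s (venos → venosast, fepbufis → fepbufisast) add -ast.
The other patterns: stems ending in -i or -r repeat the first consonant+vowel as a prefix; stems ending in -z add -us; stems ending in -f or -k insert -ur- after the first vowel.
So bolzus → bolzusast.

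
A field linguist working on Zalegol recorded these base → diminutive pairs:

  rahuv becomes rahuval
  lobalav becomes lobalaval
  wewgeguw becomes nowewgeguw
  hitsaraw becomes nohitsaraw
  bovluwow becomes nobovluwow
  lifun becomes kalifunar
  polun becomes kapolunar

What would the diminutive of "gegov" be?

gegoval

rahuv and wewgeguw both have last vowel 'u' yet inflect differently (rahuval, nowewgeguw), so the last vowel is not what conditions the rule; the final letter is.
"gegov" ends in -v. The stems ending in -v (rahuv → rahuval, lobalav → lobalaval) add -al.
The other patterns: stems ending in -w add the prefix no-; stems ending in -n add ka- … -ar around the stem.
So gegov → gegoval.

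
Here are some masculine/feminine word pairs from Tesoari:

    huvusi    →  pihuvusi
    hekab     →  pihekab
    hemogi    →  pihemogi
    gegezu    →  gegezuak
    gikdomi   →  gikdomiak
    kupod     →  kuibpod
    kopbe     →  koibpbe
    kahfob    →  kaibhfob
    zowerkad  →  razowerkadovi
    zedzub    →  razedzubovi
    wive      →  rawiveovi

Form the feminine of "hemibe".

pihemibe

huvusi and gikdomi both end in -i yet inflect differently (pihuvusi, gikdomiak), so the final letter is not what conditions the rule; the first letter is.
"hemibe" begins with h-. The stems beginning with h- (huvusi → pihuvusi, hekab → pihekab, hemogi → pihemogi) add the prefix pi-.
So hemibe → pihemibe.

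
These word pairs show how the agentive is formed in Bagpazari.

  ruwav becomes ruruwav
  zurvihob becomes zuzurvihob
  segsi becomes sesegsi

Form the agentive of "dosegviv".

Every pair shown (ruwav → ruruwav, zurvihob → zuzurvihob, segsi → sesegsi) follows the same rule: repeat the first consonant+vowel as a prefix.
So dosegviv → dodosegviv.

dodosegviv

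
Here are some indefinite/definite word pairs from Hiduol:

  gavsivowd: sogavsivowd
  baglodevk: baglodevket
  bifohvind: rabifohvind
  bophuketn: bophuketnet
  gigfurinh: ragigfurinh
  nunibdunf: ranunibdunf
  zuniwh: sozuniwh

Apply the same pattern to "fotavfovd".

zuniwh and gigfurinh both end in -h yet inflect differently (sozuniwh, ragigfurinh), so the final letter is not what conditions the rule; the second-to-last letter is.
"fotavfovd" has second-to-last letter 'v'. The one such stem in the data (baglodevk → baglodevket) adds -et, so the same rule applies.
So fotavfovd → fotavfovdet.

fotavfovdet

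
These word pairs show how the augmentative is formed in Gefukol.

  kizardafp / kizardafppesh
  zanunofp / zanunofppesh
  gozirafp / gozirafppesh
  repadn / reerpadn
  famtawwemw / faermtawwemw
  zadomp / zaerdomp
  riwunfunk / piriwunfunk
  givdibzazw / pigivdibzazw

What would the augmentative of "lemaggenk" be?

pilemaggenk

"lemaggenk" has second-to-last letter 'n'. The one such stem in the data (riwunfunk → piriwunfunk) adds the prefix pi-, so the same rule applies.
The other patterns: stems whose second-to-last letter is 'f' double the final consonant and add -esh; stems whose second-to-last letter is 'd' or 'm' insert -er- after the first vowel.
So lemaggenk → pilemaggenk.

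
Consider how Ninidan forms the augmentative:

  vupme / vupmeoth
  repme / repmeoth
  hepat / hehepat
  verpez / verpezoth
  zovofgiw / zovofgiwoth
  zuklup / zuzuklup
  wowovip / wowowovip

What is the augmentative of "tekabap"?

tetekabap

wowovip and zovofgiw both have last vowel 'i' yet inflect differently (wowowovip, zovofgiwoth), so the last vowel is not what conditions the rule; the final letter is.
"tekabap" ends in -p. The stems ending in -p (wowovip → wowowovip, zuklup → zuzuklup) repeat the first consonant+vowel as a prefix.
The other pattern: stems ending in -e, -w or -z add -oth.
So tekabap → tetekabap.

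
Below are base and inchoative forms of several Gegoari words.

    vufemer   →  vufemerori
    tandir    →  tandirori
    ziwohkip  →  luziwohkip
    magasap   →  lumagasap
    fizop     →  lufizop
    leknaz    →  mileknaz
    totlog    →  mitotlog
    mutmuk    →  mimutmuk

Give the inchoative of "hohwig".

tandir and ziwohkip both have last vowel 'i' yet inflect differently (tandirori, luziwohkip), so the last vowel is not what conditions the rule; the final letter is.
"hohwig" ends in -g. The one such stem in the data (totlog → mitotlog) adds the prefix mi-, so the same rule applies.
So hohwig → mihohwig.

mihohwig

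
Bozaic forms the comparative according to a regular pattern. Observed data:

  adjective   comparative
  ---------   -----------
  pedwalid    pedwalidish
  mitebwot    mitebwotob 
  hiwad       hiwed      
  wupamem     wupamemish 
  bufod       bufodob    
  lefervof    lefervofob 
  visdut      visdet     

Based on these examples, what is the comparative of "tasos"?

"tasos" has last vowel 'o'. The stems whose last vowel is 'o' (bufod → bufodob, mitebwot → mitebwotob, lefervof → lefervofob) add -ob.
The other patterns: stems whose last vowel is 'e' or 'i' add -ish; stems whose last vowel is 'a' or 'u' change the last vowel to 'e'.
So tasos → tasosob.

tasosob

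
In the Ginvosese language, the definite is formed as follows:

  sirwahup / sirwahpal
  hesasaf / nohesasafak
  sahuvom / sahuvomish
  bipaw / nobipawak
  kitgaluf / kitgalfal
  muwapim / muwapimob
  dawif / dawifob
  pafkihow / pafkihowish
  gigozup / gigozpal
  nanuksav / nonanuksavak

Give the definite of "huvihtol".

dawif and kitgaluf both end in -f yet inflect differently (dawifob, kitgalfal), so the final letter is not what conditions the rule; the last vowel is.
"huvihtol" has last vowel 'o'. The stems whose last vowel is 'o' (sahuvom → sahuvomish, pafkihow → pafkihowish) add -ish.
So huvihtol → huvihtolish.

huvihtolish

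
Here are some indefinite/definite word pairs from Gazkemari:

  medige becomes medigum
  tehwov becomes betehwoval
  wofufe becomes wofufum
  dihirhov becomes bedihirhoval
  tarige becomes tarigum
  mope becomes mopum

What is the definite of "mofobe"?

mofobum

tarige and tehwov both begin with t- yet inflect differently (tarigum, betehwoval), so the first letter is not what conditions the rule; the final letter is.
"mofobe" ends in -e. The stems ending in -e (medige → medigum, wofufe → wofufum, mope → mopum) drop the final letter and add -um.
So mofobe → mofobum.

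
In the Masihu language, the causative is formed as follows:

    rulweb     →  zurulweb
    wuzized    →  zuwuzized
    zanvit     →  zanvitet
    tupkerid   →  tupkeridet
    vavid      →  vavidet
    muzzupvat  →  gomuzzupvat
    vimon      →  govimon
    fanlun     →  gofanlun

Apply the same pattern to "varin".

varinet

wuzized and tupkerid both end in -d yet inflect differently (zuwuzized, tupkeridet), so the final letter is not what conditions the rule; the last vowel is.
"varin" has last vowel 'i'. The stems whose last vowel is 'i' (zanvit → zanvitet, tupkerid → tupkeridet, vavid → vavidet) add -et.
The other patterns: stems whose last vowel is 'e' add the prefix zu-; stems whose last vowel is 'a', 'o' or 'u' add the prefix go-.
So varin → varinet.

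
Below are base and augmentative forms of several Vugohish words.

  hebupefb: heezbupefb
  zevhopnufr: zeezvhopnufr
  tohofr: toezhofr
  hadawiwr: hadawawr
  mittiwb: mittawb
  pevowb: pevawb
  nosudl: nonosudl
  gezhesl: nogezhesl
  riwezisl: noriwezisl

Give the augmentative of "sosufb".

soezsufb

"sosufb" has second-to-last letter 'f'. The stems whose second-to-last letter is 'f' (hebupefb → heezbupefb, zevhopnufr → zeezvhopnufr, tohofr → toezhofr) insert -ez- after the first vowel.
So sosufb → soezsufb.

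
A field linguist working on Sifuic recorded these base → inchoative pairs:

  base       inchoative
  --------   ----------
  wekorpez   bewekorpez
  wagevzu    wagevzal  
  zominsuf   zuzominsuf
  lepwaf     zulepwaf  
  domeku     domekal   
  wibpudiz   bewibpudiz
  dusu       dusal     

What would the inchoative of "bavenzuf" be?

dusu and zominsuf both have last vowel 'u' yet inflect differently (dusal, zuzominsuf), so the last vowel is not what conditions the rule; the final letter is.
"bavenzuf" ends in -f. The stems ending in -f (lepwaf → zulepwaf, zominsuf → zuzominsuf) add the prefix zu-.
So bavenzuf → zubavenzuf.

zubavenzuf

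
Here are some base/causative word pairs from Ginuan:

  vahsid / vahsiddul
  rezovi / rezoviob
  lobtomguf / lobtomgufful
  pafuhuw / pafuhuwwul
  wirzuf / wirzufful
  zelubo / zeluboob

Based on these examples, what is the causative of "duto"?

dutoob

vahsid and rezovi both have last vowel 'i' yet inflect differently (vahsiddul, rezoviob), so the last vowel is not what conditions the rule; whether the stem ends in a vowel or a consonant is.
"duto" ends in a vowel. The stems ending in a vowel (zelubo → zeluboob, rezovi → rezoviob) add -ob.
The other pattern: stems ending in a consonant double the final consonant and add -ul.
So duto → dutoob.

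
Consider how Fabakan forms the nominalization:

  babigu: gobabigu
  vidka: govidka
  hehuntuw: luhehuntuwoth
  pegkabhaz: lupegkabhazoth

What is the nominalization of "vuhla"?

hehuntuw and babigu both have last vowel 'u' yet inflect differently (luhehuntuwoth, gobabigu), so the last vowel is not what conditions the rule; whether the stem ends in a vowel or a consonant is.
"vuhla" ends in a vowel. The stems ending in a vowel (babigu → gobabigu, vidka → govidka) add the prefix go-.
The other pattern: stems ending in a consonant add lu- … -oth around the stem.
So vuhla → govuhla.

govuhla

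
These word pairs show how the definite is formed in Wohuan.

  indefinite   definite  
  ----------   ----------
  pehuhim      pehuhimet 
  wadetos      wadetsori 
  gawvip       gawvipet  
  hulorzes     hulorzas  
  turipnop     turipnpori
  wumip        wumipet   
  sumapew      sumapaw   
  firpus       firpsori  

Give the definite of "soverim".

soverimet

wumip and turipnop both end in -p yet inflect differently (wumipet, turipnpori), so the final letter is not what conditions the rule; the last vowel is.
"soverim" has last vowel 'i'. The stems whose last vowel is 'i' (wumip → wumipet, gawvip → gawvipet, pehuhim → pehuhimet) add -et.
The other patterns: stems whose last vowel is 'e' change the last vowel to 'a'; stems whose last vowel is 'o' or 'u' delete the last vowel and add -ori.
So soverim → soverimet.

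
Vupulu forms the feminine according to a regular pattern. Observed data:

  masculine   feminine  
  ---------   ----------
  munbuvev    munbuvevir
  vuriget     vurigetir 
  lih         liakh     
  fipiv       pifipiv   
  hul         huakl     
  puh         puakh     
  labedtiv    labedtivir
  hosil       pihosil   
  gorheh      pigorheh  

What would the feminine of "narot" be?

"narot" has 2 vowels. The stems with 2 vowels (gorheh → pigorheh, hosil → pihosil, fipiv → pifipiv) add the prefix pi-.
The other patterns: stems with 1 vowel insert -ak- after the first vowel; stems with 3 vowels add -ir.
So narot → pinarot.

pinarot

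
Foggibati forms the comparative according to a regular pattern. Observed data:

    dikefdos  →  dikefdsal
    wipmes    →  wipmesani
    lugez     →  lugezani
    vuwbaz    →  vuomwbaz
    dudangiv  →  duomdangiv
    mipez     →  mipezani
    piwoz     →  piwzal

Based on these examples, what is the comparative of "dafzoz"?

mipez and piwoz both end in -z yet inflect differently (mipezani, piwzal), so the final letter is not what conditions the rule; the last vowel is.
"dafzoz" has last vowel 'o'. The stems whose last vowel is 'o' (piwoz → piwzal, dikefdos → dikefdsal) delete the last vowel and add -al.
The other patterns: stems whose last vowel is 'e' add -ani; stems whose last vowel is 'a' or 'i' insert -om- after the first vowel.
So dafzoz → dafzzal.

dafzzal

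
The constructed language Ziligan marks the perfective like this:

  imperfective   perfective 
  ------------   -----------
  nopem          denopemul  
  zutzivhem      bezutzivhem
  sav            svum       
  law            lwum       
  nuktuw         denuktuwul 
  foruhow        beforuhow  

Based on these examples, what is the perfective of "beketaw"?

bebeketaw

law and nuktuw both end in -w yet inflect differently (lwum, denuktuwul), so the final letter is not what conditions the rule; the number of vowels is.
"beketaw" has 3 vowels. The stems with 3 vowels (zutzivhem → bezutzivhem, foruhow → beforuhow) add the prefix be-.
The other patterns: stems with 1 vowel delete the last vowel and add -um; stems with 2 vowels add de- … -ul around the stem.
So beketaw → bebeketaw.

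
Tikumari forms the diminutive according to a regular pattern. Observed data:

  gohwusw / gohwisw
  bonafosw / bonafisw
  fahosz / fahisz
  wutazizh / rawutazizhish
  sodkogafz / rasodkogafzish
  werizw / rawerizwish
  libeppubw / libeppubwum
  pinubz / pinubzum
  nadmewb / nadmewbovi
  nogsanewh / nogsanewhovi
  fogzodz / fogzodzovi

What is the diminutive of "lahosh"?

fahosz and sodkogafz both end in -z yet inflect differently (fahisz, rasodkogafzish), so the final letter is not what conditions the rule; the second-to-last letter is.
"lahosh" has second-to-last letter 's'. The stems whose second-to-last letter is 's' (gohwusw → gohwisw, bonafosw → bonafisw, fahosz → fahisz) change the last vowel to 'i'.
The other patterns: stems whose second-to-last letter is 'f' or 'z' add ra- … -ish around the stem; stems whose second-to-last letter is 'b' add -um; stems whose second-to-last letter is 'd' or 'w' add -ovi.
So lahosh → lahish.

lahish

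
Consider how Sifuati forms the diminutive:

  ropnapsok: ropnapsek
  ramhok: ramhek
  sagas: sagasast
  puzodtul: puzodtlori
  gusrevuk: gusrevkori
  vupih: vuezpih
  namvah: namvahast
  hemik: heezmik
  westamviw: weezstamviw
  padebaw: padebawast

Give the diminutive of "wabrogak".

ropnapsok and hemik both end in -k yet inflect differently (ropnapsek, heezmik), so the final letter is not what conditions the rule; the last vowel is.
"wabrogak" has last vowel 'a'. The stems whose last vowel is 'a' (padebaw → padebawast, sagas → sagasast, namvah → namvahast) add -ast.
So wabrogak → wabrogakast.

wabrogakast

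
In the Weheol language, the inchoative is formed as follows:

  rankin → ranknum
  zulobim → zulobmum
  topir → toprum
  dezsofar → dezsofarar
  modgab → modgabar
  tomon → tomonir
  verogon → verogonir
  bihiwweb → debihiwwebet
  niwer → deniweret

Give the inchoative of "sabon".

sabonir

"sabon" has last vowel 'o'. The stems whose last vowel is 'o' (tomon → tomonir, verogon → verogonir) add -ir.
The other patterns: stems whose last vowel is 'i' delete the last vowel and add -um; stems whose last vowel is 'a' add -ar; stems whose last vowel is 'e' add de- … -et around the stem.
So sabon → sabonir.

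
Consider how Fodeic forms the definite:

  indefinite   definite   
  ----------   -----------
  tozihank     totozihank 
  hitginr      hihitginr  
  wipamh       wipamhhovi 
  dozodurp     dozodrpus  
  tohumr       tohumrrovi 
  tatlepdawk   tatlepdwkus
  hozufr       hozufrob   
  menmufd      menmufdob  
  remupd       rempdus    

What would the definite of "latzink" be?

lalatzink

hozufr and hitginr both end in -r yet inflect differently (hozufrob, hihitginr), so the final letter is not what conditions the rule; the second-to-last letter is.
"latzink" has second-to-last letter 'n'. The stems whose second-to-last letter is 'n' (hitginr → hihitginr, tozihank → totozihank) repeat the first consonant+vowel as a prefix.
The other patterns: stems whose second-to-last letter is 'f' add -ob; stems whose second-to-last letter is 'm' double the final consonant and add -ovi; stems whose second-to-last letter is 'p', 'r' or 'w' delete the last vowel and add -us.
So latzink → lalatzink.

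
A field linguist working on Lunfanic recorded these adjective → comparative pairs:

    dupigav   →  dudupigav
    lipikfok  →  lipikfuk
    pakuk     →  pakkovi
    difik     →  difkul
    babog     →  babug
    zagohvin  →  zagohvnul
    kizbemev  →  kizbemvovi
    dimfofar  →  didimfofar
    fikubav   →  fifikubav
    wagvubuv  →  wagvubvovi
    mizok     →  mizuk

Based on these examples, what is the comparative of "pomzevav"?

popomzevav

"pomzevav" has last vowel 'a'. The stems whose last vowel is 'a' (dimfofar → didimfofar, dupigav → dudupigav, fikubav → fifikubav) repeat the first consonant+vowel as a prefix.
So pomzevav → popomzevav.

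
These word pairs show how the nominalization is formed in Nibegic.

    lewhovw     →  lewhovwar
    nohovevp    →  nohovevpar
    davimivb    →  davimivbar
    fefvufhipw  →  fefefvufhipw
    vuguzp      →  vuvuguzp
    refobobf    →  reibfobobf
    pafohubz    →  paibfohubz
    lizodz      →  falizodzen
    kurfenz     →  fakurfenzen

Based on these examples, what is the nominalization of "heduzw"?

heheduzw

lewhovw and fefvufhipw both end in -w yet inflect differently (lewhovwar, fefefvufhipw), so the final letter is not what conditions the rule; the second-to-last letter is.
"heduzw" has second-to-last letter 'z'. The one such stem in the data (vuguzp → vuvuguzp) repeats the first consonant+vowel as a prefix (as does fefvufhipw), so the same rule applies.
So heduzw → heheduzw.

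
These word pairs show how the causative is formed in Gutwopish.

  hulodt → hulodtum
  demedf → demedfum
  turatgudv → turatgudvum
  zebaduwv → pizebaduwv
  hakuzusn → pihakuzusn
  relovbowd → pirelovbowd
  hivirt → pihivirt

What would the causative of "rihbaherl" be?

pirihbaherl

turatgudv and zebaduwv both end in -v yet inflect differently (turatgudvum, pizebaduwv), so the final letter is not what conditions the rule; the second-to-last letter is.
"rihbaherl" has second-to-last letter 'r'. The one such stem in the data (hivirt → pihivirt) adds the prefix pi-, so the same rule applies.
So rihbaherl → pirihbaherl.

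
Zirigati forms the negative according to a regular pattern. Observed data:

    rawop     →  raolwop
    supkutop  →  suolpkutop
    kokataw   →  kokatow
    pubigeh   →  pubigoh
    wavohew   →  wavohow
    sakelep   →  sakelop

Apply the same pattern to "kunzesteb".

rawop and sakelep both end in -p yet inflect differently (raolwop, sakelop), so the final letter is not what conditions the rule; the last vowel is.
"kunzesteb" has last vowel 'e'. The stems whose last vowel is 'e' (pubigeh → pubigoh, wavohew → wavohow, sakelep → sakelop) change the last vowel to 'o'.
The other pattern: stems whose last vowel is 'o' insert -ol- after the first vowel.
So kunzesteb → kunzestob.

kunzestob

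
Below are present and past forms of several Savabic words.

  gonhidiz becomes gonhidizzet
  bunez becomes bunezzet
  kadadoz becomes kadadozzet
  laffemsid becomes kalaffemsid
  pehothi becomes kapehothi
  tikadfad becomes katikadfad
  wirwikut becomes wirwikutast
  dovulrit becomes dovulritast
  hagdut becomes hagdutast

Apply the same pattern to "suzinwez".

gonhidiz and laffemsid both have last vowel 'i' yet inflect differently (gonhidizzet, kalaffemsid), so the last vowel is not what conditions the rule; the final letter is.
"suzinwez" ends in -z. The stems ending in -z (gonhidiz → gonhidizzet, bunez → bunezzet, kadadoz → kadadozzet) double the final consonant and add -et.
So suzinwez → suzinwezzet.

suzinwezzet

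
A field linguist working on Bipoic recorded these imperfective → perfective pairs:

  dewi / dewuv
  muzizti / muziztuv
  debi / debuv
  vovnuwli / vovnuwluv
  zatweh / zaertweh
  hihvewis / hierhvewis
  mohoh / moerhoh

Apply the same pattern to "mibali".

mibaluv

dewi and hihvewis both have last vowel 'i' yet inflect differently (dewuv, hierhvewis), so the last vowel is not what conditions the rule; the final letter is.
"mibali" ends in -i. The stems ending in -i (dewi → dewuv, muzizti → muziztuv, debi → debuv) drop the final letter and add -uv.
The other pattern: stems ending in -h or -s insert -er- after the first vowel.
So mibali → mibaluv.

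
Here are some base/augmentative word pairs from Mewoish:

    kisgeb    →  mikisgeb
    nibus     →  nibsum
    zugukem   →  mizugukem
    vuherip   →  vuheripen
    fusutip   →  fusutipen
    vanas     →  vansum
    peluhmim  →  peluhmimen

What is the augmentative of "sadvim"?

sadvimen

peluhmim and zugukem both end in -m yet inflect differently (peluhmimen, mizugukem), so the final letter is not what conditions the rule; the last vowel is.
"sadvim" has last vowel 'i'. The stems whose last vowel is 'i' (peluhmim → peluhmimen, fusutip → fusutipen, vuherip → vuheripen) add -en.
The other patterns: stems whose last vowel is 'e' add the prefix mi-; stems whose last vowel is 'a' or 'u' delete the last vowel and add -um.
So sadvim → sadvimen.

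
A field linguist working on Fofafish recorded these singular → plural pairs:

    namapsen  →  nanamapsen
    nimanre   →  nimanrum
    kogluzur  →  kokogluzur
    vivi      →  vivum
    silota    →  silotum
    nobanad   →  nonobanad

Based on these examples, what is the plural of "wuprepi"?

"wuprepi" ends in a vowel. The stems ending in a vowel (silota → silotum, nimanre → nimanrum, vivi → vivum) drop the final letter and add -um.
The other pattern: stems ending in a consonant repeat the first consonant+vowel as a prefix.
So wuprepi → wuprepum.

wuprepum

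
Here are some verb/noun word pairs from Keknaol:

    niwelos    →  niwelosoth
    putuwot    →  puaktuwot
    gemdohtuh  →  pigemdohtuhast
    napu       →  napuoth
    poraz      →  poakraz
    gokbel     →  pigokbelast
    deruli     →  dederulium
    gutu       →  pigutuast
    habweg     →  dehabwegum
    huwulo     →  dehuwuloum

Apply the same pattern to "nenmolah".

nenmolahoth

"nenmolah" begins with n-. The stems beginning with n- (niwelos → niwelosoth, napu → napuoth) add -oth.
The other patterns: stems beginning with g- add pi- … -ast around the stem; stems beginning with p- insert -ak- after the first vowel; stems beginning with d- or h- add de- … -um around the stem.
So nenmolah → nenmolahoth.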